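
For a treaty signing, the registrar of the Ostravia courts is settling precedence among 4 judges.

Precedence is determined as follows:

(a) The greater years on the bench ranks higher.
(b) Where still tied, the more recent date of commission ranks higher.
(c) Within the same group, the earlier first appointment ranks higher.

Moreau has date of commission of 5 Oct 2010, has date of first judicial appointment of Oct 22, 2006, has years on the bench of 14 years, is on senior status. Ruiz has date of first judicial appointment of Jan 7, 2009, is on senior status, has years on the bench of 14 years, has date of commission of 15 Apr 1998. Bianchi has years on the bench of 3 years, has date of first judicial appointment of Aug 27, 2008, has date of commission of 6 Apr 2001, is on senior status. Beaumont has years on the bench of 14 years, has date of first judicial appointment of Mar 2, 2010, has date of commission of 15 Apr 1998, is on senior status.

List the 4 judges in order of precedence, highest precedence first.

Moreau, Ruiz, Beaumont, Bianchi

By years on the bench (higher first): Moreau, Ruiz and Beaumont (each 14 years); then Bianchi (3 years).
Among Moreau, Ruiz and Beaumont, by date of commission (later first): Moreau (5 Oct 2010) before Ruiz and Beaumont (15 Apr 1998).
Among Ruiz and Beaumont, by date of first judicial appointment (earlier first): Ruiz (Jan 7, 2009) before Beaumont (Mar 2, 2010).
Full order: Moreau, Ruiz, Beaumont, Bianchi.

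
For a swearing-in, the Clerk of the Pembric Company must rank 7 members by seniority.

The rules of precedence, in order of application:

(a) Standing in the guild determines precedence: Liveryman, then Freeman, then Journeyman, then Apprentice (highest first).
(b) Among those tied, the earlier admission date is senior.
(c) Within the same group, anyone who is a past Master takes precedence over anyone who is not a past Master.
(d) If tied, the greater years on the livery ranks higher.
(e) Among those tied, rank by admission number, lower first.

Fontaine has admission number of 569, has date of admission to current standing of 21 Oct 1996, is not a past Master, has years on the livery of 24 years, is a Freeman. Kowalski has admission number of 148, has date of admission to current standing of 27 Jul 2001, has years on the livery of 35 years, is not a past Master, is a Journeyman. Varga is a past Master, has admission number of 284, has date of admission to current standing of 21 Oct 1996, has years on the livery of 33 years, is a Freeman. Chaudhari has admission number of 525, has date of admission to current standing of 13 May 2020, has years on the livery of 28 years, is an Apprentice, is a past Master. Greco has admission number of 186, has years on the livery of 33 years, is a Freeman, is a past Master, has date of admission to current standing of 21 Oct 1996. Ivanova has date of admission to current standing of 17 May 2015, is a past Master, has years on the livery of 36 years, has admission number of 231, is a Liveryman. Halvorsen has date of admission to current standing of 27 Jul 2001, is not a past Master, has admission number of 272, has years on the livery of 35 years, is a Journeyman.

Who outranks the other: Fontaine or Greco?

By standing in the guild: Ivanova (Liveryman); then Greco, Varga and Fontaine (Freeman); then Kowalski and Halvorsen (Journeyman); then Chaudhari (Apprentice).
Greco, Varga and Fontaine all have date of admission to current standing 21 Oct 1996, so the next rule applies.
Among Greco, Varga and Fontaine, a past Master before not a past Master: Greco and Varga (a past Master) before Fontaine (not a past Master).
Greco and Varga both have years on the livery 33 years, so the next rule applies.
Among Greco and Varga, by admission number (lower first): Greco (186) before Varga (284).
Kowalski and Halvorsen both have date of admission to current standing 27 Jul 2001, so the next rule applies.
Kowalski and Halvorsen are each not a past Master, so the next rule applies.
Kowalski and Halvorsen both have years on the livery 35 years, so the next rule applies.
Among Kowalski and Halvorsen, by admission number (lower first): Kowalski (148) before Halvorsen (272).
So Greco takes precedence.

Greco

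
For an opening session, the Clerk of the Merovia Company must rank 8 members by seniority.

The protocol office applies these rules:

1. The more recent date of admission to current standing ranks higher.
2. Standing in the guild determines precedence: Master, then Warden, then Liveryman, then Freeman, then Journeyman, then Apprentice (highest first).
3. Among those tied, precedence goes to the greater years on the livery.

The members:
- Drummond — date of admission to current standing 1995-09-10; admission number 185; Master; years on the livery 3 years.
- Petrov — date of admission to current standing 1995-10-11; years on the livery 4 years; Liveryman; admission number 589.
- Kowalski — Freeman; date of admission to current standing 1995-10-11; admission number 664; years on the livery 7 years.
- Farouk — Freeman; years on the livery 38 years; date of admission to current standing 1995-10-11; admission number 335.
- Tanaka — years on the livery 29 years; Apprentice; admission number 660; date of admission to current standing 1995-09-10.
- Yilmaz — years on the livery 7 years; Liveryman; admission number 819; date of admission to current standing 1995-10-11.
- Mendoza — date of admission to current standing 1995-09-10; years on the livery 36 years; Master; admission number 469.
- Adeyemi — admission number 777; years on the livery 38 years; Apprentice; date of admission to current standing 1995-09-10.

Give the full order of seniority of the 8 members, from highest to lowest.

By date of admission to current standing (later first): Yilmaz, Petrov, Farouk and Kowalski (each 1995-10-11); then Mendoza, Drummond, Adeyemi and Tanaka (each 1995-09-10).
Among Yilmaz, Petrov, Farouk and Kowalski, by standing in the guild: Yilmaz and Petrov (Liveryman) before Farouk and Kowalski (Freeman).
Among Yilmaz and Petrov, by years on the livery (higher first): Yilmaz (7 years) before Petrov (4 years).
Among Farouk and Kowalski, by years on the livery (higher first): Farouk (38 years) before Kowalski (7 years).
Among Mendoza, Drummond, Adeyemi and Tanaka, by standing in the guild: Mendoza and Drummond (Master) before Adeyemi and Tanaka (Apprentice).
Among Mendoza and Drummond, by years on the livery (higher first): Mendoza (36 years) before Drummond (3 years).
Among Adeyemi and Tanaka, by years on the livery (higher first): Adeyemi (38 years) before Tanaka (29 years).
Full order: Yilmaz, Petrov, Farouk, Kowalski, Mendoza, Drummond, Adeyemi, Tanaka.

Yilmaz, Petrov, Farouk, Kowalski, Mendoza, Drummond, Adeyemi, Tanaka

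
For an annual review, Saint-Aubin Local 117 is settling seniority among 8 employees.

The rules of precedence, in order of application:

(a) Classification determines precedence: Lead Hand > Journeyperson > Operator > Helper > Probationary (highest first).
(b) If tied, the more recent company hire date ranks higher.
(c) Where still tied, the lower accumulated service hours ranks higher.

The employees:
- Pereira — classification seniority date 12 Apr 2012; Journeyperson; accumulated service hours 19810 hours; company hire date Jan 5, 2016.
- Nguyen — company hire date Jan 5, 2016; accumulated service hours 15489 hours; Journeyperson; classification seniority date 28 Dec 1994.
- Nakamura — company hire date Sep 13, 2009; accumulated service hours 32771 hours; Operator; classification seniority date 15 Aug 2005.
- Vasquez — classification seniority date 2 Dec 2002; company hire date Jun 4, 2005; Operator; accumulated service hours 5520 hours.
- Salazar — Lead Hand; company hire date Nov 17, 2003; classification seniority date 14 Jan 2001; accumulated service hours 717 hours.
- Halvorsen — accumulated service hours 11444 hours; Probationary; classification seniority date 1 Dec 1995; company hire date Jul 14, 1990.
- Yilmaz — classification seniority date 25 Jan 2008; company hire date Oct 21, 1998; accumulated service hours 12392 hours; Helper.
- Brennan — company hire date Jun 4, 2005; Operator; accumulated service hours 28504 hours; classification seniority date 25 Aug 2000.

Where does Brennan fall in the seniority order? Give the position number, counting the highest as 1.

By classification: Salazar (Lead Hand); then Nguyen and Pereira (Journeyperson); then Nakamura, Vasquez and Brennan (Operator); then Yilmaz (Helper); then Halvorsen (Probationary).
Nguyen and Pereira both have company hire date Jan 5, 2016, so the next rule applies.
Among Nguyen and Pereira, by accumulated service hours (lower first): Nguyen (15489 hours) before Pereira (19810 hours).
Among Nakamura, Vasquez and Brennan, by company hire date (later first): Nakamura (Sep 13, 2009) before Vasquez and Brennan (Jun 4, 2005).
Among Vasquez and Brennan, by accumulated service hours (lower first): Vasquez (5520 hours) before Brennan (28504 hours).
Order: Salazar, Nguyen, Pereira, Nakamura, Vasquez, Brennan, Yilmaz, Halvorsen. So position 6.

6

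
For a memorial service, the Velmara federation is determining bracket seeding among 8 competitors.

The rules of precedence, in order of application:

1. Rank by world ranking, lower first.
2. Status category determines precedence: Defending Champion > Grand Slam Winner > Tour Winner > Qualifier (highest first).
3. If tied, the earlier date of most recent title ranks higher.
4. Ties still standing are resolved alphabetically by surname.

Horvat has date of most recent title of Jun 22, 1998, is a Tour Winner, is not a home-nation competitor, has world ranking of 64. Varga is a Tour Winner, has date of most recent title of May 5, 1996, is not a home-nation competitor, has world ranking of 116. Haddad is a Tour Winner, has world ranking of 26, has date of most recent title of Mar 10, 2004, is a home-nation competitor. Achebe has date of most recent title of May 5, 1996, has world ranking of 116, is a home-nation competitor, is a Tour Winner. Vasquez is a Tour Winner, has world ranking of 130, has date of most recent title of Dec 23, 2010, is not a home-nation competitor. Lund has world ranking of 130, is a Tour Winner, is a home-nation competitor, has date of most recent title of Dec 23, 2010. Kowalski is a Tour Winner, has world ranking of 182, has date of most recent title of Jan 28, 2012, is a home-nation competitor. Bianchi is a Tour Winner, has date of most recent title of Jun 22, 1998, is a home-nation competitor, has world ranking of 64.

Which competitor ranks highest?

By world ranking (lower first): Haddad (26); then Bianchi and Horvat (both 64); then Achebe and Varga (both 116); then Lund and Vasquez (both 130); then Kowalski (182).
Bianchi and Horvat are each Tour Winner, so the next rule applies.
Bianchi and Horvat both have date of most recent title Jun 22, 1998, so the next rule applies.
Among Bianchi and Horvat, alphabetically by surname: Bianchi before Horvat.
Achebe and Varga are each Tour Winner, so the next rule applies.
Achebe and Varga both have date of most recent title May 5, 1996, so the next rule applies.
Among Achebe and Varga, alphabetically by surname: Achebe before Varga.
Lund and Vasquez are each Tour Winner, so the next rule applies.
Lund and Vasquez both have date of most recent title Dec 23, 2010, so the next rule applies.
Among Lund and Vasquez, alphabetically by surname: Lund before Vasquez.
Order: Haddad, Bianchi, Horvat, Achebe, Varga, Lund, Vasquez, Kowalski.

Haddad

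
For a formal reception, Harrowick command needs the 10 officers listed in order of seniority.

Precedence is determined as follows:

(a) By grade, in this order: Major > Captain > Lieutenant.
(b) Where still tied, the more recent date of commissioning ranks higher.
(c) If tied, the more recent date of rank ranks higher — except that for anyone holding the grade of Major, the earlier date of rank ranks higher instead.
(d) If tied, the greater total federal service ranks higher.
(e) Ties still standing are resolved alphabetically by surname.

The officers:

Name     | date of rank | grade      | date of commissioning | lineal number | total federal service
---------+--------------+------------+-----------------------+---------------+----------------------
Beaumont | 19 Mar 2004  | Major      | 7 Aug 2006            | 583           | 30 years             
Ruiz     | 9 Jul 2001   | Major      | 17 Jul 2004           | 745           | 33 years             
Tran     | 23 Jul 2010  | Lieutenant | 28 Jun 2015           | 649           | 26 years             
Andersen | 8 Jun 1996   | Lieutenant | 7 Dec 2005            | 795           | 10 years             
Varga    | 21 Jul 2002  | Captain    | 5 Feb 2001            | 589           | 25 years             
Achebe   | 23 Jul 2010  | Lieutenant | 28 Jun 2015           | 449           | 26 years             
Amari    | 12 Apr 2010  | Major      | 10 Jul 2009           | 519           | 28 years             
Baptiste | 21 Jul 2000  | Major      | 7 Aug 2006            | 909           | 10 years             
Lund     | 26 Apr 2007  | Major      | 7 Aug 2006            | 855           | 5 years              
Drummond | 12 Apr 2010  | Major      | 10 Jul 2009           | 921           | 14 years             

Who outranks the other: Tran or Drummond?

By grade: Amari, Drummond, Baptiste, Beaumont, Lund and Ruiz (Major); then Varga (Captain); then Achebe, Tran and Andersen (Lieutenant).
Among Amari, Drummond, Baptiste, Beaumont, Lund and Ruiz, by date of commissioning (later first): Amari and Drummond (10 Jul 2009) before Baptiste, Beaumont and Lund (7 Aug 2006) before Ruiz (17 Jul 2004).
Amari and Drummond both have date of rank 12 Apr 2010, so the next rule applies.
Among Amari and Drummond, by total federal service (higher first): Amari (28 years) before Drummond (14 years).
Among Baptiste, Beaumont and Lund, by date of rank (earlier first) (reversed rule for this group): Baptiste (21 Jul 2000) before Beaumont (19 Mar 2004) before Lund (26 Apr 2007).
Among Achebe, Tran and Andersen, by date of commissioning (later first): Achebe and Tran (28 Jun 2015) before Andersen (7 Dec 2005).
Achebe and Tran both have date of rank 23 Jul 2010, so the next rule applies.
Achebe and Tran both have total federal service 26 years, so the next rule applies.
Among Achebe and Tran, alphabetically by surname: Achebe before Tran.
So Drummond takes precedence.

Drummond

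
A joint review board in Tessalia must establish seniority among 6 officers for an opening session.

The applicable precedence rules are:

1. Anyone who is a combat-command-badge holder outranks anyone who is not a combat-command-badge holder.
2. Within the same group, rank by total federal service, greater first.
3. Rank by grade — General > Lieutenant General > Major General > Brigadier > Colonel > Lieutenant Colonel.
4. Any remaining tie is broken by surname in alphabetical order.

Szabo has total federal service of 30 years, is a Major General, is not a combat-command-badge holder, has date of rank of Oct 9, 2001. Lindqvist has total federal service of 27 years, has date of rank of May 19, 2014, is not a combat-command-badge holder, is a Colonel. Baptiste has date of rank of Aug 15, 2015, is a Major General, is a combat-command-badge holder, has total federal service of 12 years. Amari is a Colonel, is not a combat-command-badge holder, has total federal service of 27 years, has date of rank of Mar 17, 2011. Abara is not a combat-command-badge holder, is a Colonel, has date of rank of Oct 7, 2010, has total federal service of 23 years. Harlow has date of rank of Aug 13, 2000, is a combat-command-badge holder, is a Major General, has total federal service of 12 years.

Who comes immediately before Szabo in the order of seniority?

By the first rule: Baptiste and Harlow (both a combat-command-badge holder); then Szabo, Amari, Lindqvist and Abara (each not a combat-command-badge holder).
Baptiste and Harlow both have total federal service 12 years, so the next rule applies.
Baptiste and Harlow are each Major General, so the next rule applies.
Among Baptiste and Harlow, alphabetically by surname: Baptiste before Harlow.
Among Szabo, Amari, Lindqvist and Abara, by total federal service (higher first): Szabo (30 years) before Amari and Lindqvist (27 years) before Abara (23 years).
Amari and Lindqvist are each Colonel, so the next rule applies.
Among Amari and Lindqvist, alphabetically by surname: Amari before Lindqvist.
Order: Baptiste, Harlow, Szabo, Amari, Lindqvist, Abara.

Harlow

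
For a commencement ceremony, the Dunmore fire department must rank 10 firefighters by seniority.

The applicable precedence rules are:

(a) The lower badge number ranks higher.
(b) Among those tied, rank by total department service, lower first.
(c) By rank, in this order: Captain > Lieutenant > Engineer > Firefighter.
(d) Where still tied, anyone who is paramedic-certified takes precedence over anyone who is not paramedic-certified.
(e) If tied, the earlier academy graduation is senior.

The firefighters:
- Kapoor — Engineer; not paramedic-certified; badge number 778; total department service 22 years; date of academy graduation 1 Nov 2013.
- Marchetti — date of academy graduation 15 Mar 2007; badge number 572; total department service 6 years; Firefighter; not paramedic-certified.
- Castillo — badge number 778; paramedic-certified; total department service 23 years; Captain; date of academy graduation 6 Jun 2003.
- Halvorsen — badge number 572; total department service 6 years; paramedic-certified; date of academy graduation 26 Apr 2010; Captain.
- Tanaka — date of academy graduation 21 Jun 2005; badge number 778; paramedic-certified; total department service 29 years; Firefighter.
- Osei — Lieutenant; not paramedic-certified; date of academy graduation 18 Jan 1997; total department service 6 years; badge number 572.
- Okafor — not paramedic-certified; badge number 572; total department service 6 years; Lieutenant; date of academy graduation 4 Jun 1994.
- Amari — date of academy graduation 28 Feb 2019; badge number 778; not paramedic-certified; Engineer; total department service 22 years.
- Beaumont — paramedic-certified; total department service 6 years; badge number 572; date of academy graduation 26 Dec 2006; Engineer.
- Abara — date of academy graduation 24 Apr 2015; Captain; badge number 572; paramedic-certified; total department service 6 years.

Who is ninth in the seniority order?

By badge number (lower first): Halvorsen, Abara, Okafor, Osei, Beaumont and Marchetti (each 572); then Kapoor, Amari, Castillo and Tanaka (each 778).
Halvorsen, Abara, Okafor, Osei, Beaumont and Marchetti all have total department service 6 years, so the next rule applies.
Among Halvorsen, Abara, Okafor, Osei, Beaumont and Marchetti, by rank: Halvorsen and Abara (Captain) before Okafor and Osei (Lieutenant) before Beaumont (Engineer) before Marchetti (Firefighter).
Halvorsen and Abara are each paramedic-certified, so the next rule applies.
Among Halvorsen and Abara, by date of academy graduation (earlier first): Halvorsen (26 Apr 2010) before Abara (24 Apr 2015).
Okafor and Osei are each not paramedic-certified, so the next rule applies.
Among Okafor and Osei, by date of academy graduation (earlier first): Okafor (4 Jun 1994) before Osei (18 Jan 1997).
Among Kapoor, Amari, Castillo and Tanaka, by total department service (lower first): Kapoor and Amari (22 years) before Castillo (23 years) before Tanaka (29 years).
Kapoor and Amari are each Engineer, so the next rule applies.
Kapoor and Amari are each not paramedic-certified, so the next rule applies.
Among Kapoor and Amari, by date of academy graduation (earlier first): Kapoor (1 Nov 2013) before Amari (28 Feb 2019).
Order: Halvorsen, Abara, Okafor, Osei, Beaumont, Marchetti, Kapoor, Amari, Castillo, Tanaka.

Castillo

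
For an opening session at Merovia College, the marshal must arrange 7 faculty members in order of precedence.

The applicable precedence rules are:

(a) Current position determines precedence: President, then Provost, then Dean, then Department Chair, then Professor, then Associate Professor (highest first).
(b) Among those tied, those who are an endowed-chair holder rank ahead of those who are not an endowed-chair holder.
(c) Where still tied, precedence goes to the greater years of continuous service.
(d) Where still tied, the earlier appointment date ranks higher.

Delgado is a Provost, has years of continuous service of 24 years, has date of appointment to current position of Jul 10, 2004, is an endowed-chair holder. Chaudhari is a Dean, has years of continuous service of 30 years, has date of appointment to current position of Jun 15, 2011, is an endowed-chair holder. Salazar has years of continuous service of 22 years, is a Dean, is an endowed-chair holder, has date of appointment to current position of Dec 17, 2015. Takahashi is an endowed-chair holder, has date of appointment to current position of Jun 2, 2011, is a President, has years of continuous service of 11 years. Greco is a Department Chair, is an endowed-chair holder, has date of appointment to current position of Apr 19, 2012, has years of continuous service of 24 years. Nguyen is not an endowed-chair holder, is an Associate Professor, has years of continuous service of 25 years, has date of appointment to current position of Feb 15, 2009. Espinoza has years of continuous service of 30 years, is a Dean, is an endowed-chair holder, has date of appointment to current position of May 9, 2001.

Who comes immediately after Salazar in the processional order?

Greco

By current position: Takahashi (President); then Delgado (Provost); then Espinoza, Chaudhari and Salazar (Dean); then Greco (Department Chair); then Nguyen (Associate Professor).
Espinoza, Chaudhari and Salazar are each an endowed-chair holder, so the next rule applies.
Among Espinoza, Chaudhari and Salazar, by years of continuous service (higher first): Espinoza and Chaudhari (30 years) before Salazar (22 years).
Among Espinoza and Chaudhari, by date of appointment to current position (earlier first): Espinoza (May 9, 2001) before Chaudhari (Jun 15, 2011).
Order: Takahashi, Delgado, Espinoza, Chaudhari, Salazar, Greco, Nguyen.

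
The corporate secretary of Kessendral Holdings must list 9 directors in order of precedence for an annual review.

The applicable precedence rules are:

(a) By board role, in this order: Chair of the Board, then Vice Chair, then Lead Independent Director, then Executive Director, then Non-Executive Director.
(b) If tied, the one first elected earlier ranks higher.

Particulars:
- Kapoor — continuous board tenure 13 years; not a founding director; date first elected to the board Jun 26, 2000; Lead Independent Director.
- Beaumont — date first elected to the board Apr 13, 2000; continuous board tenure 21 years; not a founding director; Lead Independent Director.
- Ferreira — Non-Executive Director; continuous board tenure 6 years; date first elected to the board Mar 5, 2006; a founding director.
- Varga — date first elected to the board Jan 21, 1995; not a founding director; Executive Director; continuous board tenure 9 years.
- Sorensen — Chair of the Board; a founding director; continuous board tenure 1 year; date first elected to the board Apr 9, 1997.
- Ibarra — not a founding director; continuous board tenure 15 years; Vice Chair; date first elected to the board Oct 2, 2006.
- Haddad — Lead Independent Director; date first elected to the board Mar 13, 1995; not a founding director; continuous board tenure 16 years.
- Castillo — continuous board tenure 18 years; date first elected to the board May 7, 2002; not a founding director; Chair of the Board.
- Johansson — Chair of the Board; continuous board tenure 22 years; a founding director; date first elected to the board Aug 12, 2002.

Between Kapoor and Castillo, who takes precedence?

Castillo

By board role: Sorensen, Castillo and Johansson (Chair of the Board); then Ibarra (Vice Chair); then Haddad, Beaumont and Kapoor (Lead Independent Director); then Varga (Executive Director); then Ferreira (Non-Executive Director).
Among Sorensen, Castillo and Johansson, by date first elected to the board (earlier first): Sorensen (Apr 9, 1997) before Castillo (May 7, 2002) before Johansson (Aug 12, 2002).
Among Haddad, Beaumont and Kapoor, by date first elected to the board (earlier first): Haddad (Mar 13, 1995) before Beaumont (Apr 13, 2000) before Kapoor (Jun 26, 2000).
So Castillo takes precedence.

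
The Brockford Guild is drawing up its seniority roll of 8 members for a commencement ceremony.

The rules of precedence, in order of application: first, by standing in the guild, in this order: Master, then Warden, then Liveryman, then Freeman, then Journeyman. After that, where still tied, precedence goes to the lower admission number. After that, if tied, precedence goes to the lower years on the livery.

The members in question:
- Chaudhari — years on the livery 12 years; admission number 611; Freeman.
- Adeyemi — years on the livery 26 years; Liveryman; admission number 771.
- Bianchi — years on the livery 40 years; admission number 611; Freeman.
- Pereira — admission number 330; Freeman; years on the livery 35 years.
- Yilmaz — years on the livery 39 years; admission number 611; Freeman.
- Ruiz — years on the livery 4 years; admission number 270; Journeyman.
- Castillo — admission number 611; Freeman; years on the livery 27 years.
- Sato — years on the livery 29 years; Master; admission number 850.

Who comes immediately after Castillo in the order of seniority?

Yilmaz

By standing in the guild: Sato (Master); then Adeyemi (Liveryman); then Pereira, Chaudhari, Castillo, Yilmaz and Bianchi (Freeman); then Ruiz (Journeyman).
Among Pereira, Chaudhari, Castillo, Yilmaz and Bianchi, by admission number (lower first): Pereira (330) before Chaudhari, Castillo, Yilmaz and Bianchi (611).
Among Chaudhari, Castillo, Yilmaz and Bianchi, by years on the livery (lower first): Chaudhari (12 years) before Castillo (27 years) before Yilmaz (39 years) before Bianchi (40 years).
Order: Sato, Adeyemi, Pereira, Chaudhari, Castillo, Yilmaz, Bianchi, Ruiz.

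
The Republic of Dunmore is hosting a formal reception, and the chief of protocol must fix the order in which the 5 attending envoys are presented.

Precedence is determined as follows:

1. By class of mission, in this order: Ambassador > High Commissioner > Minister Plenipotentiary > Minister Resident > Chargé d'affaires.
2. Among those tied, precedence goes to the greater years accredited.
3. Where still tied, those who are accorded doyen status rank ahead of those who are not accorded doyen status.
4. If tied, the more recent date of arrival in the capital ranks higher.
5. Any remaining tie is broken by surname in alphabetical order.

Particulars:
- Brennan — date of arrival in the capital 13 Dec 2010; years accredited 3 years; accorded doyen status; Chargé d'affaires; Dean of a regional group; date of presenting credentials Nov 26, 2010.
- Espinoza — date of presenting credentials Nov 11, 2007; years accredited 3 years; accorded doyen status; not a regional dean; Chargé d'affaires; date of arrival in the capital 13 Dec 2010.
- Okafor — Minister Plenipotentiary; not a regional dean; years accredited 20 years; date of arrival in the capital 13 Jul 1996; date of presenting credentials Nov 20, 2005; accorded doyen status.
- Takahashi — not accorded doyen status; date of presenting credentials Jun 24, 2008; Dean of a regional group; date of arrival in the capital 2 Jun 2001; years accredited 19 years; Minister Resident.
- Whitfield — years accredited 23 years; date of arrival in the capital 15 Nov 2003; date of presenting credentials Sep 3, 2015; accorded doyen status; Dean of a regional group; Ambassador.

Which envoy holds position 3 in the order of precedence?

Takahashi

By class of mission: Whitfield (Ambassador); then Okafor (Minister Plenipotentiary); then Takahashi (Minister Resident); then Brennan and Espinoza (Chargé d'affaires).
Brennan and Espinoza both have years accredited 3 years, so the next rule applies.
Brennan and Espinoza are each accorded doyen status, so the next rule applies.
Brennan and Espinoza both have date of arrival in the capital 13 Dec 2010, so the next rule applies.
Among Brennan and Espinoza, alphabetically by surname: Brennan before Espinoza.
Order: Whitfield, Okafor, Takahashi, Brennan, Espinoza.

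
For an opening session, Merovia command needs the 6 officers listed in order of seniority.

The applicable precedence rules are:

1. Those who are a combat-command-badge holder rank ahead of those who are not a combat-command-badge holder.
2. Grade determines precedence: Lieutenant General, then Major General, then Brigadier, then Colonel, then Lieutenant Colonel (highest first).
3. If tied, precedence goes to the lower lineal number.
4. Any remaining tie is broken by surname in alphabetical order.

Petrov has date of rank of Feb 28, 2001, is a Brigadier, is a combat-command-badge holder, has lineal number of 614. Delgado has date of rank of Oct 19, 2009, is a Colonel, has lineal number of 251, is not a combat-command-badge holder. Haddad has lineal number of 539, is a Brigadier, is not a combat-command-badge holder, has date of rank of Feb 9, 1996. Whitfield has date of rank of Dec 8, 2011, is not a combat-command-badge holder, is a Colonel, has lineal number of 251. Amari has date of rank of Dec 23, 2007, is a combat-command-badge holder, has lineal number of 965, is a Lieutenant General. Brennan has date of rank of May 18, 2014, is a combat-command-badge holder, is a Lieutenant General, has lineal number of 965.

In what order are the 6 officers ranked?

By the first rule: Amari, Brennan and Petrov (each a combat-command-badge holder); then Haddad, Delgado and Whitfield (each not a combat-command-badge holder).
Among Amari, Brennan and Petrov, by grade: Amari and Brennan (Lieutenant General) before Petrov (Brigadier).
Amari and Brennan both have lineal number 965, so the next rule applies.
Among Amari and Brennan, alphabetically by surname: Amari before Brennan.
Among Haddad, Delgado and Whitfield, by grade: Haddad (Brigadier) before Delgado and Whitfield (Colonel).
Delgado and Whitfield both have lineal number 251, so the next rule applies.
Among Delgado and Whitfield, alphabetically by surname: Delgado before Whitfield.
Full order: Amari, Brennan, Petrov, Haddad, Delgado, Whitfield.

Amari, Brennan, Petrov, Haddad, Delgado, Whitfield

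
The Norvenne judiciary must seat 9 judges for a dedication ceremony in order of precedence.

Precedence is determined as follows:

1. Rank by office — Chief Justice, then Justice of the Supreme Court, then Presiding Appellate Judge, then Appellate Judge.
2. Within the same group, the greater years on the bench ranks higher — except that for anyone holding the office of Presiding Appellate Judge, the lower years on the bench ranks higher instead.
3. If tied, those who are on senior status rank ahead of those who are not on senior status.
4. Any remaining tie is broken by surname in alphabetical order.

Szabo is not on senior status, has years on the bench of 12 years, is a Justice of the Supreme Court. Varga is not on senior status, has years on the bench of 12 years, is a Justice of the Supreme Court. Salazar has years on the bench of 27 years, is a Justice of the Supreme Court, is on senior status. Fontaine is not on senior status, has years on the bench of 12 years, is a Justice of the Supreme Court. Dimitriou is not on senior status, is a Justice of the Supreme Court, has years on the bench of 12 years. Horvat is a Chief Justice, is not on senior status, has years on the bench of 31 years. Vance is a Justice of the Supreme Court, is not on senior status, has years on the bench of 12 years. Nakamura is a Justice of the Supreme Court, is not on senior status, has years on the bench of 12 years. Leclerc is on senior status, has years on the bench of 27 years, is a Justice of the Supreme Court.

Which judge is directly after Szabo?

Vance

By office: Horvat (Chief Justice); then Leclerc, Salazar, Dimitriou, Fontaine, Nakamura, Szabo, Vance and Varga (Justice of the Supreme Court).
Among Leclerc, Salazar, Dimitriou, Fontaine, Nakamura, Szabo, Vance and Varga, by years on the bench (higher first): Leclerc and Salazar (27 years) before Dimitriou, Fontaine, Nakamura, Szabo, Vance and Varga (12 years).
Leclerc and Salazar are each on senior status, so the next rule applies.
Among Leclerc and Salazar, alphabetically by surname: Leclerc before Salazar.
Dimitriou, Fontaine, Nakamura, Szabo, Vance and Varga are each not on senior status, so the next rule applies.
Among Dimitriou, Fontaine, Nakamura, Szabo, Vance and Varga, alphabetically by surname: Dimitriou before Fontaine before Nakamura before Szabo before Vance before Varga.
Order: Horvat, Leclerc, Salazar, Dimitriou, Fontaine, Nakamura, Szabo, Vance, Varga.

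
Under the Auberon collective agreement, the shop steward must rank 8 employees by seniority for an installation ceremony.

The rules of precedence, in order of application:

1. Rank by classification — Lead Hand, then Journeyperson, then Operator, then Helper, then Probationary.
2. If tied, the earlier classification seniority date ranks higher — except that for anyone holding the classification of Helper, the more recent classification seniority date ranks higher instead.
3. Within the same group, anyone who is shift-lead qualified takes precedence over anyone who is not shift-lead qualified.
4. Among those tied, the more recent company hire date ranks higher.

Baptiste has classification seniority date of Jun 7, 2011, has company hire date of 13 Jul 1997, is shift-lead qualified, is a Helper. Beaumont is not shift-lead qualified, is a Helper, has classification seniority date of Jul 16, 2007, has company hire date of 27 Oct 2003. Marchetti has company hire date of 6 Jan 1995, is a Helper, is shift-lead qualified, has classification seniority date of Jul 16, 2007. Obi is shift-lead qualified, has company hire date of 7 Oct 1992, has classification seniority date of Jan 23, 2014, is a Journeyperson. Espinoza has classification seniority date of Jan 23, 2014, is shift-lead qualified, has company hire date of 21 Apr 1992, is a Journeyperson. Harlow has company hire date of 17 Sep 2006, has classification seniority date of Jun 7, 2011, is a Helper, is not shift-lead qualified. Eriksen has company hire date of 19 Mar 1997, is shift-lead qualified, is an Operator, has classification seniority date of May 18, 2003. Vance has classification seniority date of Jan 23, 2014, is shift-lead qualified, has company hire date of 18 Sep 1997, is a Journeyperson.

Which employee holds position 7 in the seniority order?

Marchetti

By classification: Vance, Obi and Espinoza (Journeyperson); then Eriksen (Operator); then Baptiste, Harlow, Marchetti and Beaumont (Helper).
Vance, Obi and Espinoza all have classification seniority date Jan 23, 2014, so the next rule applies.
Vance, Obi and Espinoza are each shift-lead qualified, so the next rule applies.
Among Vance, Obi and Espinoza, by company hire date (later first): Vance (18 Sep 1997) before Obi (7 Oct 1992) before Espinoza (21 Apr 1992).
Among Baptiste, Harlow, Marchetti and Beaumont, by classification seniority date (later first) (reversed rule for this group): Baptiste and Harlow (Jun 7, 2011) before Marchetti and Beaumont (Jul 16, 2007).
Among Baptiste and Harlow, shift-lead qualified before not shift-lead qualified: Baptiste (shift-lead qualified) before Harlow (not shift-lead qualified).
Among Marchetti and Beaumont, shift-lead qualified before not shift-lead qualified: Marchetti (shift-lead qualified) before Beaumont (not shift-lead qualified).
Order: Vance, Obi, Espinoza, Eriksen, Baptiste, Harlow, Marchetti, Beaumont.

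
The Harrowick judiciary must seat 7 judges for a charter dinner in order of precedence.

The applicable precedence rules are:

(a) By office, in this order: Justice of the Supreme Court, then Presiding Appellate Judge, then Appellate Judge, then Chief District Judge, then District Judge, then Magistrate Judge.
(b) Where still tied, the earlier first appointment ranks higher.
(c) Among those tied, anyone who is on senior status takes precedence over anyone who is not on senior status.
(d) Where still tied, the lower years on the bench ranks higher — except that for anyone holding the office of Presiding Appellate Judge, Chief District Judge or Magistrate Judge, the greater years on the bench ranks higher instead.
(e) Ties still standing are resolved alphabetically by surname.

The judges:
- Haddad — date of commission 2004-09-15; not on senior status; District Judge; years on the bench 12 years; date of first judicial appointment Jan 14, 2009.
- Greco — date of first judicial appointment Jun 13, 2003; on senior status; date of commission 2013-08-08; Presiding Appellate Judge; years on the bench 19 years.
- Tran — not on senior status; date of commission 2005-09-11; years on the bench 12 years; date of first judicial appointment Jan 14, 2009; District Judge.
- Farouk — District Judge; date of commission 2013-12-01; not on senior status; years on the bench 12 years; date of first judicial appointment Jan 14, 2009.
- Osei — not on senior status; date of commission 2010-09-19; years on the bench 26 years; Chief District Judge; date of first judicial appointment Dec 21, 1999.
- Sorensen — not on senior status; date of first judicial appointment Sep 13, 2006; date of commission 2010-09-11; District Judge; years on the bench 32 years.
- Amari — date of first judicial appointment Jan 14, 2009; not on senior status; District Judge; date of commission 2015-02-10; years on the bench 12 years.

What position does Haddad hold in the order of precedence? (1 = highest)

6

By office: Greco (Presiding Appellate Judge); then Osei (Chief District Judge); then Sorensen, Amari, Farouk, Haddad and Tran (District Judge).
Among Sorensen, Amari, Farouk, Haddad and Tran, by date of first judicial appointment (earlier first): Sorensen (Sep 13, 2006) before Amari, Farouk, Haddad and Tran (Jan 14, 2009).
Amari, Farouk, Haddad and Tran are each not on senior status, so the next rule applies.
Amari, Farouk, Haddad and Tran all have years on the bench 12 years, so the next rule applies.
Among Amari, Farouk, Haddad and Tran, alphabetically by surname: Amari before Farouk before Haddad before Tran.
Order: Greco, Osei, Sorensen, Amari, Farouk, Haddad, Tran. So position 6.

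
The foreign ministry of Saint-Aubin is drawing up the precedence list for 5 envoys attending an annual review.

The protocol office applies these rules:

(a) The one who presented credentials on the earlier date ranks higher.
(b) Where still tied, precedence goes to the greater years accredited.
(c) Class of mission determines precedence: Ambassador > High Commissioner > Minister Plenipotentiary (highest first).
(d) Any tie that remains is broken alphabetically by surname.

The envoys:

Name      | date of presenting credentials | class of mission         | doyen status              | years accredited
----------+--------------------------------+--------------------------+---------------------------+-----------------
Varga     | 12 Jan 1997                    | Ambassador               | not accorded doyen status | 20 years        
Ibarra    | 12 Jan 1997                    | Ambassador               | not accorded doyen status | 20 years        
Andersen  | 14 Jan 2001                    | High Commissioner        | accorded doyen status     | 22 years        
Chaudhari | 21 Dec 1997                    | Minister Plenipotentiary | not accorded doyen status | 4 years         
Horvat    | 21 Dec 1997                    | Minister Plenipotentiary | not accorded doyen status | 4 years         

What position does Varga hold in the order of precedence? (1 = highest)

2

By date of presenting credentials (earlier first): Ibarra and Varga (both 12 Jan 1997); then Chaudhari and Horvat (both 21 Dec 1997); then Andersen (14 Jan 2001).
Ibarra and Varga both have years accredited 20 years, so the next rule applies.
Ibarra and Varga are each Ambassador, so the next rule applies.
Among Ibarra and Varga, alphabetically by surname: Ibarra before Varga.
Chaudhari and Horvat both have years accredited 4 years, so the next rule applies.
Chaudhari and Horvat are each Minister Plenipotentiary, so the next rule applies.
Among Chaudhari and Horvat, alphabetically by surname: Chaudhari before Horvat.
Order: Ibarra, Varga, Chaudhari, Horvat, Andersen. So position 2.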